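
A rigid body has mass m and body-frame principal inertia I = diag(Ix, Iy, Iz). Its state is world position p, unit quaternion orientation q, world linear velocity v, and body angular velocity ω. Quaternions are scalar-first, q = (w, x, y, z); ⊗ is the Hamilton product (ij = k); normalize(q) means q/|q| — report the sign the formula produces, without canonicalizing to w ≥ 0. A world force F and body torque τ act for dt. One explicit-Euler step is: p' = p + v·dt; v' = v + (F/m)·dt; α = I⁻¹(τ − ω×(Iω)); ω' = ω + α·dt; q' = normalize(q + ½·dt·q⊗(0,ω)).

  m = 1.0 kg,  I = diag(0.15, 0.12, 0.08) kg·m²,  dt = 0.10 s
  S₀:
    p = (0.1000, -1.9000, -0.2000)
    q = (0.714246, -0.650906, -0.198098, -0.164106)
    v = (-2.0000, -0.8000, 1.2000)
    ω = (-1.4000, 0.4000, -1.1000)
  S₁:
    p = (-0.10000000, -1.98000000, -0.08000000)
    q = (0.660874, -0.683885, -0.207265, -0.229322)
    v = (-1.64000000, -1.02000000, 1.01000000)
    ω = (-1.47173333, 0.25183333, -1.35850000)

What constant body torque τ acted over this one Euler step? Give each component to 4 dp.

τ = (-0.0900, -0.0700, -0.1900)

rate change Δω = (-0.07173333, -0.14816667, -0.25850000)
I·α + gyro = (-0.0900, -0.0700, -0.1900)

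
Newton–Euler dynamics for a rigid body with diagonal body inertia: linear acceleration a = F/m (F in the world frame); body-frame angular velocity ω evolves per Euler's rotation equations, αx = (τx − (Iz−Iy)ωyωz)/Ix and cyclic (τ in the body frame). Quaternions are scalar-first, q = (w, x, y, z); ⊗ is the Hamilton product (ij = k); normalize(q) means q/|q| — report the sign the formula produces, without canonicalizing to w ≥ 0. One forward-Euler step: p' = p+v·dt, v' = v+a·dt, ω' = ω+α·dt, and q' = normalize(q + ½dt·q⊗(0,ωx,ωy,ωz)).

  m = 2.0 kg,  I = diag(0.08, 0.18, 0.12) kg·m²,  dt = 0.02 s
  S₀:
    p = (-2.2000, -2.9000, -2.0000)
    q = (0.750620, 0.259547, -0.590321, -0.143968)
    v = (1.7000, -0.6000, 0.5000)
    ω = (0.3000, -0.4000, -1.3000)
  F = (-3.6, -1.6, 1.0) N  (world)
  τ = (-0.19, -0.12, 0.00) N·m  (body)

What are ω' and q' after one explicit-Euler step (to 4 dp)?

angular accel α = (-1.9850, -0.7533, 0.1000)
new body rate ω' = (0.2603, -0.4151, -1.2980)
Hamilton product q⊗(0,ω) = (-0.5011509, 0.9350161, -0.0060273, -0.9025285)
q + ½dt·q⊗(0,ω), renormalized = (0.7455, 0.2689, -0.5903, -0.1530)

ω' = (0.2603, -0.4151, -1.2980)
q' = (0.7455, 0.2689, -0.5903, -0.1530)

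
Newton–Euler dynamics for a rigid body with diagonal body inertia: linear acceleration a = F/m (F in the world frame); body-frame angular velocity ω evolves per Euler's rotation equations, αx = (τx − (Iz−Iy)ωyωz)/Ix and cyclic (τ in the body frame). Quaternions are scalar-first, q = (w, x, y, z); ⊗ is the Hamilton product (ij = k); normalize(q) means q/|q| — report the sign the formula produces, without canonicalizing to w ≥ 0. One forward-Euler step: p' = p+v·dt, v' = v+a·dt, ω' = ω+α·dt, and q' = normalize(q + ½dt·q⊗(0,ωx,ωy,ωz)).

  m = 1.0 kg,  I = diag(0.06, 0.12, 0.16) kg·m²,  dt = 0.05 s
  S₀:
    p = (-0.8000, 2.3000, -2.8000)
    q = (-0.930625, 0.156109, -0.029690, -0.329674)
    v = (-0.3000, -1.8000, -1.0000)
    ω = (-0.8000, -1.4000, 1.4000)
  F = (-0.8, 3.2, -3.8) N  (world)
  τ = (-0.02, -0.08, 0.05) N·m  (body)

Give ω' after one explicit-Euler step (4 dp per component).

precession coupling ω×(Iω) = (-0.0784, 0.1120, 0.0672)
(τ − ω×Iω)/I = (0.9733, -1.6000, -0.1075)
new body rate ω' = (-0.7513, -1.4800, 1.3946)

ω' = (-0.7513, -1.4800, 1.3946)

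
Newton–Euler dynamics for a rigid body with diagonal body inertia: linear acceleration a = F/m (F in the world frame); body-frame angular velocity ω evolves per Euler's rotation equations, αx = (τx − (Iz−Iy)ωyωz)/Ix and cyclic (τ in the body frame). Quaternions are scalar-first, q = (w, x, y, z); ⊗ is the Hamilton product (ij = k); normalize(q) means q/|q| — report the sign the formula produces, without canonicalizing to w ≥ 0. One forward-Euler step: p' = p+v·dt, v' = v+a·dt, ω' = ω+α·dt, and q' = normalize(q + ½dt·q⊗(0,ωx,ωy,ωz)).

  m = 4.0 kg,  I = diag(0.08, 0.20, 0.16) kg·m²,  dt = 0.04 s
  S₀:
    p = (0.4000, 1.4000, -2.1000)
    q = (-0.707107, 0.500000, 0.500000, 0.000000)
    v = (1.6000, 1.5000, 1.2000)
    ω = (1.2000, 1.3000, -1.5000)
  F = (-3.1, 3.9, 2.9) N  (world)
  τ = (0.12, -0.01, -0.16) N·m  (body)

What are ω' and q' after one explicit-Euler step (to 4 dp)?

ω' = (1.2210, 1.2692, -1.5868)
q' = (-0.7313, 0.4675, 0.4961, 0.0222)

ω×(Iω) gyroscopic = (0.0780, 0.1440, 0.1872)
α = I⁻¹(τ − ω×Iω) = (0.5250, -0.7700, -2.1700)
new body rate ω' = (1.2210, 1.2692, -1.5868)
q⊗(0,ω) = (-1.2500000, -1.5985284, -0.1692391, 1.1106605)
updated quaternion q' = (-0.7313, 0.4675, 0.4961, 0.0222)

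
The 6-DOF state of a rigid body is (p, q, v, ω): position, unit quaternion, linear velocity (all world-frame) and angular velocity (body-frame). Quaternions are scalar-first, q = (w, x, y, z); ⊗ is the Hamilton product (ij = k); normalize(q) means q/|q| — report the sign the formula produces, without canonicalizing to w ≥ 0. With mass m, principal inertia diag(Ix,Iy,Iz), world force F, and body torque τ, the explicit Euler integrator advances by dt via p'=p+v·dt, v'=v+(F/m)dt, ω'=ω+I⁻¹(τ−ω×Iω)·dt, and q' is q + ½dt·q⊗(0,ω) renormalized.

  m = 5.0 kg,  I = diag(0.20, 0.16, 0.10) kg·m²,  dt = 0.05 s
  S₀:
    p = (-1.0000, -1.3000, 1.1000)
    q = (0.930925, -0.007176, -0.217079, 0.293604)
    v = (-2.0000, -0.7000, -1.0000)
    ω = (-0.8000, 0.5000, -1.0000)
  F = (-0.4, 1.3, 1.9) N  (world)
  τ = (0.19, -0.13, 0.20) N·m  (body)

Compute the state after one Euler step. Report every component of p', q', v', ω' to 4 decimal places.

a = F/m = (-0.0800, 0.2600, 0.3800)
p' = p + v·dt = (-1.1000, -1.3350, 1.0500)
new velocity v' = (-2.0040, -0.6870, -0.9810)
angular accel α = (0.8000, -1.3125, 1.8400)
new body rate ω' = (-0.7600, 0.4344, -0.9080)
2q̇ = q⊗(0,ω) = (0.3964027, -0.6744630, 0.2234033, -1.1081762)
q + ½dt·q⊗(0,ω), renormalized = (0.9403, -0.0240, -0.2114, 0.2657)

p' = (-1.1000, -1.3350, 1.0500)
q' = (0.9403, -0.0240, -0.2114, 0.2657)
v' = (-2.0040, -0.6870, -0.9810)
ω' = (-0.7600, 0.4344, -0.9080)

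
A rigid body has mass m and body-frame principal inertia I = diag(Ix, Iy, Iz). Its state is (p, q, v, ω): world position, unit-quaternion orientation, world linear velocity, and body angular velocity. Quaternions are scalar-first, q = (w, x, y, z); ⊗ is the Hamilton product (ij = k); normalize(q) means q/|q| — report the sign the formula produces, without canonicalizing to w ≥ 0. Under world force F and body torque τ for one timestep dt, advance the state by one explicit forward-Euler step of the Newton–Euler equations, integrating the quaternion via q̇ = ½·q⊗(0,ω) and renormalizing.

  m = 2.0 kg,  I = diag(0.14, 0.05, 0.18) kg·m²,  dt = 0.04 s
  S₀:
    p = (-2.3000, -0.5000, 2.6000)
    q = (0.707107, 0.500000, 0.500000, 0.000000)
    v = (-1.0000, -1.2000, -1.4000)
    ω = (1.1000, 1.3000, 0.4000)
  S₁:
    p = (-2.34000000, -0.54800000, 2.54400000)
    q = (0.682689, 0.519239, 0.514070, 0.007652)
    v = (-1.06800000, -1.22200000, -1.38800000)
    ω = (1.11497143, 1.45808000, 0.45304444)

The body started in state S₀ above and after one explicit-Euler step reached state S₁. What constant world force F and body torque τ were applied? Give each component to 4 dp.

Δω = ω₁−ω₀ = (0.01497143, 0.15808000, 0.05304444)
gyro term ω₀×Iω₀ = (0.0676, -0.0176, -0.1287)
τ = I·(Δω/dt) + ω₀×(Iω₀) = (0.1200, 0.1800, 0.1100)
Δv = v₁−v₀ = (-0.06800000, -0.02200000, 0.01200000)
m·(v₁−v₀)/dt = (-3.4000, -1.1000, 0.6000)

F = (-3.4000, -1.1000, 0.6000)
τ = (0.1200, 0.1800, 0.1100)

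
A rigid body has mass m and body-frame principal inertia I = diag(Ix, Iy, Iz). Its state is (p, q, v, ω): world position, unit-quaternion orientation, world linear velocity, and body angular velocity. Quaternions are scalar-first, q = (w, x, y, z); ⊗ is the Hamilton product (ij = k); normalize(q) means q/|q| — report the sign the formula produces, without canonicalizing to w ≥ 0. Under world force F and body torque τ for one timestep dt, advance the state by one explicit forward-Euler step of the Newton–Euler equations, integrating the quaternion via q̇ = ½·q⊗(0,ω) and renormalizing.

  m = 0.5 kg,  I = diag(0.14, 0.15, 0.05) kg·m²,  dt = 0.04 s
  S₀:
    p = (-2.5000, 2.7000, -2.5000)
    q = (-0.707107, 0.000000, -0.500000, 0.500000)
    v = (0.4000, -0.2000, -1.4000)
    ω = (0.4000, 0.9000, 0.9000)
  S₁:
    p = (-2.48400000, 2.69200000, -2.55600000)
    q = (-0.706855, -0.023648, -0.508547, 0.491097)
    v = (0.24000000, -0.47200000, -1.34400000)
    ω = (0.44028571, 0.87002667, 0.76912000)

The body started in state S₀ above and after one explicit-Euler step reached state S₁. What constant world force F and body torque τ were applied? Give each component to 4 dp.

F = (-2.0000, -3.4000, 0.7000)
τ = (0.0600, -0.0800, -0.1600)

velocity change Δv = (-0.16000000, -0.27200000, 0.05600000)
F = m·Δv/dt = (-2.0000, -3.4000, 0.7000)
Δω = ω₁−ω₀ = (0.04028571, -0.02997333, -0.13088000)
precession coupling = (-0.0810, 0.0324, 0.0036)
applied torque τ = (0.0600, -0.0800, -0.1600)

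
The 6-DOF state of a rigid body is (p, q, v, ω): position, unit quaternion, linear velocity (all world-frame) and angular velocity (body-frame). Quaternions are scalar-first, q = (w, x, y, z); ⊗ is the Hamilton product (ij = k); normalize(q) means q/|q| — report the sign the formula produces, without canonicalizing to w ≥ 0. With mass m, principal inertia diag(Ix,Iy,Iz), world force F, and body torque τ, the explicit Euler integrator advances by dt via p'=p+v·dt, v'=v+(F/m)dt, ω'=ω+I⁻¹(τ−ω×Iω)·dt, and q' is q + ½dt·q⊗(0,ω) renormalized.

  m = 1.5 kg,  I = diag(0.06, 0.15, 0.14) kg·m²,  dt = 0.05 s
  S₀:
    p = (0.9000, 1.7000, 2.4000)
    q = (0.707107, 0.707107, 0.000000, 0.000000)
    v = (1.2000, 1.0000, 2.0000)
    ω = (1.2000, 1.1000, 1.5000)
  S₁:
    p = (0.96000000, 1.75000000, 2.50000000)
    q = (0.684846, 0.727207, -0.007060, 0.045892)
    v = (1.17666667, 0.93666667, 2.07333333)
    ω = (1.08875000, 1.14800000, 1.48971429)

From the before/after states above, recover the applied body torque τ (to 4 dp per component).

rate change Δω = (-0.11125000, 0.04800000, -0.01028571)
precession coupling = (-0.0165, -0.1440, 0.1188)
τ = I·(Δω/dt) + ω₀×(Iω₀) = (-0.1500, 0.0000, 0.0900)

τ = (-0.1500, 0.0000, 0.0900)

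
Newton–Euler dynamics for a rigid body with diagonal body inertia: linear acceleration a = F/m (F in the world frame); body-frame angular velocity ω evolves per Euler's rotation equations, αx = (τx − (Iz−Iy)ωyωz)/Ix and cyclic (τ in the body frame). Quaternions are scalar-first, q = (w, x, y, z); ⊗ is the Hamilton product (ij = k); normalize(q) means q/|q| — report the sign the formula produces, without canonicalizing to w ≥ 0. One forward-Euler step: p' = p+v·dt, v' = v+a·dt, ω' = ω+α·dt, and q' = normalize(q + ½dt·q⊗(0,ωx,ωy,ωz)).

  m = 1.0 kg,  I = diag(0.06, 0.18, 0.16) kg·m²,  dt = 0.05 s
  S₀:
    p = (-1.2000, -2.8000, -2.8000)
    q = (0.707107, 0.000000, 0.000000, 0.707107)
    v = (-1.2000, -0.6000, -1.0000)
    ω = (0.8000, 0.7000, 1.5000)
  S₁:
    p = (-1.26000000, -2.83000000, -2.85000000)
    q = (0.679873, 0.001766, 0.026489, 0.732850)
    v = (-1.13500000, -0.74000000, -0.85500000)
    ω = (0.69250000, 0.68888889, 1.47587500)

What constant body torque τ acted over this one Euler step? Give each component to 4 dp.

τ = (-0.1500, -0.1600, -0.0100)

ω₁ − ω₀ = (-0.10750000, -0.01111111, -0.02412500)
I·α + gyro = (-0.1500, -0.1600, -0.0100)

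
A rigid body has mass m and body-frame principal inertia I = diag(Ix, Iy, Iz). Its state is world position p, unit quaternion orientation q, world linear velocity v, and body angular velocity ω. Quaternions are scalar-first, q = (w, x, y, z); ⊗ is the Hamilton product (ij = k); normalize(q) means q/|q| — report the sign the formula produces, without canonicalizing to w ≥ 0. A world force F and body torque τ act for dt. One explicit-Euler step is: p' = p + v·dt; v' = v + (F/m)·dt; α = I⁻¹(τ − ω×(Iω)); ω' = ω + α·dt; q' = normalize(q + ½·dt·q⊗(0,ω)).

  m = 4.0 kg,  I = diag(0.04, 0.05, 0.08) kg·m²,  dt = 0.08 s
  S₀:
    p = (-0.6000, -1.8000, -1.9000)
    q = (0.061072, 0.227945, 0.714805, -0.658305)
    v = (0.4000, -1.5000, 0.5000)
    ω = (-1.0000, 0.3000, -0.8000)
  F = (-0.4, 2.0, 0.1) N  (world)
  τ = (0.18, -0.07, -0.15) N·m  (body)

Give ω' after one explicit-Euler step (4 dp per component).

ω×(Iω) gyroscopic = (-0.0072, -0.0320, -0.0030)
α = I⁻¹(τ − ω×Iω) = (4.6800, -0.7600, -1.8375)
ω' = ω + α·dt = (-0.6256, 0.2392, -0.9470)

ω' = (-0.6256, 0.2392, -0.9470)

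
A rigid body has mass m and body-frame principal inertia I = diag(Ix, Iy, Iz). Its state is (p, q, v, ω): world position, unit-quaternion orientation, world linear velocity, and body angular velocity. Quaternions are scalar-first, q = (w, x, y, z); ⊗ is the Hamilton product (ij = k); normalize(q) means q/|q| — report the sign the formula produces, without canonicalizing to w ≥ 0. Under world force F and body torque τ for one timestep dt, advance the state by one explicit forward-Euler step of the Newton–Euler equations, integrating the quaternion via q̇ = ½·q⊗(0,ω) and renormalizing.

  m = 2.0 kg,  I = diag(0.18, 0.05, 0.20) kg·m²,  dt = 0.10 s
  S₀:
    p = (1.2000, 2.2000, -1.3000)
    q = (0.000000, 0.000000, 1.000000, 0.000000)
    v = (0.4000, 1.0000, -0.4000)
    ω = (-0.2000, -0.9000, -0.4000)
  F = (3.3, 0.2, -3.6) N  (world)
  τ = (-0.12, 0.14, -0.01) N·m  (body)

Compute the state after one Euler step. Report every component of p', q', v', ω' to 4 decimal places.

p' = (1.2400, 2.3000, -1.3400)
q' = (0.0449, -0.0200, 0.9987, 0.0100)
v' = (0.5650, 1.0100, -0.5800)
ω' = (-0.2967, -0.6168, -0.3933)

angular accel α = (-0.9667, 2.8320, 0.0670)
ω + α·dt = (-0.2967, -0.6168, -0.3933)
q⊗(0,ω) = (0.9000000, -0.4000000, 0.0000000, 0.2000000)
q + ½dt·q⊗(0,ω), renormalized = (0.0449, -0.0200, 0.9987, 0.0100)
a = (1.6500, 0.1000, -1.8000)
p' = p + v·dt = (1.2400, 2.3000, -1.3400)
v + (F/m)dt = (0.5650, 1.0100, -0.5800)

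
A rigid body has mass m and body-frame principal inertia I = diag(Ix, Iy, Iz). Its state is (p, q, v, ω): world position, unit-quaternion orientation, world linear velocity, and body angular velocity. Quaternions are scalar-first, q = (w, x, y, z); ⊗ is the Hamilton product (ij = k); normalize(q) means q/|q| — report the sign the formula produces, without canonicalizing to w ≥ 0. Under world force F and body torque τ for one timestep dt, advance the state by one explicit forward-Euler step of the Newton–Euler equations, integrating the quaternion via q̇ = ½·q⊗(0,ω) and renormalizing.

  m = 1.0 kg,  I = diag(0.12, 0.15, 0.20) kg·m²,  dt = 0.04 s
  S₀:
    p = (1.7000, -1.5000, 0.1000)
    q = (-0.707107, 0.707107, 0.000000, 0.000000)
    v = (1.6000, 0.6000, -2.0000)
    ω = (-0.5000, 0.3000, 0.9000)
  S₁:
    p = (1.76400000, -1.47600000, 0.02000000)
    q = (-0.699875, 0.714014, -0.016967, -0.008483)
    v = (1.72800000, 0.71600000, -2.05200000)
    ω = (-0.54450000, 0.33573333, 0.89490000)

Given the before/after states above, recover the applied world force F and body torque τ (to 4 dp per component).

F = (3.2000, 2.9000, -1.3000)
τ = (-0.1200, 0.1700, -0.0300)

rate change Δω = (-0.04450000, 0.03573333, -0.00510000)
I·α + gyro = (-0.1200, 0.1700, -0.0300)
v₁ − v₀ = (0.12800000, 0.11600000, -0.05200000)
F = m·Δv/dt = (3.2000, 2.9000, -1.3000)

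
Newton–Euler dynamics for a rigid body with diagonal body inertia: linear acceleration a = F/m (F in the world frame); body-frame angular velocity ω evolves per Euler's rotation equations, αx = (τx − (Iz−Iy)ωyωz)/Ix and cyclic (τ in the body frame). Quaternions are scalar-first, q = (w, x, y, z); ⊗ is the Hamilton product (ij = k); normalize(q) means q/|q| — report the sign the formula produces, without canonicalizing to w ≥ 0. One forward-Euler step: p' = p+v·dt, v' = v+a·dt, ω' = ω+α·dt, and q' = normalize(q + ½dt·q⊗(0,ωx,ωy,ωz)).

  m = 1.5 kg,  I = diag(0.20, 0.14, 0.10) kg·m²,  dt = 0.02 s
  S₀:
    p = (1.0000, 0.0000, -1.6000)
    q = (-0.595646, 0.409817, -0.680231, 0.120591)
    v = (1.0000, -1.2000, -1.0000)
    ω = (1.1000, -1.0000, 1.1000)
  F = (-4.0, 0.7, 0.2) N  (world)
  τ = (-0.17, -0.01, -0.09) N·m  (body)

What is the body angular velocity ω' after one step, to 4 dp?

ω×(Iω) gyroscopic = (0.0440, 0.1210, 0.0660)
angular accel α = (-1.0700, -0.9357, -1.5600)
ω + α·dt = (1.0786, -1.0187, 1.0688)

ω' = (1.0786, -1.0187, 1.0688)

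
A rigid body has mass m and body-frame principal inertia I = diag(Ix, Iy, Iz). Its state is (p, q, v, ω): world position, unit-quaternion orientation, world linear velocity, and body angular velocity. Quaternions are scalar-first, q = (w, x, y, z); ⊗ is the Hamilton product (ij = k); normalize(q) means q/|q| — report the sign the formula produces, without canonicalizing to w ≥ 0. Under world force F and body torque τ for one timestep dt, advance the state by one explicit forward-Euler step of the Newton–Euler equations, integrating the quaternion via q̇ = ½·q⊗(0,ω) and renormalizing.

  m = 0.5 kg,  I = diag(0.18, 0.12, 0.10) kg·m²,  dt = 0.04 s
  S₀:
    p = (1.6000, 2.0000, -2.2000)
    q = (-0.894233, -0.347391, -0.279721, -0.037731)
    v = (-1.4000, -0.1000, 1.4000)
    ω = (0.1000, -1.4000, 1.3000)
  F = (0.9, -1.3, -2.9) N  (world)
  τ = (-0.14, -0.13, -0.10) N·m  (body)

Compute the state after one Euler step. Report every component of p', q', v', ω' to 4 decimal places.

a = (1.8000, -2.6000, -5.8000)
p + v·dt = (1.5440, 1.9960, -2.1440)
new velocity v' = (-1.3280, -0.2040, 1.1680)
α = I⁻¹(τ − ω×Iω) = (-0.9800, -1.1700, -1.0840)
new body rate ω' = (0.0608, -1.4468, 1.2566)
2q̇ = q⊗(0,ω) = (-0.3078200, -0.5058840, 1.6997614, -0.6481834)
q + ½dt·q⊗(0,ω), renormalized = (-0.8997, -0.3572, -0.2455, -0.0507)

p' = (1.5440, 1.9960, -2.1440)
q' = (-0.8997, -0.3572, -0.2455, -0.0507)
v' = (-1.3280, -0.2040, 1.1680)
ω' = (0.0608, -1.4468, 1.2566)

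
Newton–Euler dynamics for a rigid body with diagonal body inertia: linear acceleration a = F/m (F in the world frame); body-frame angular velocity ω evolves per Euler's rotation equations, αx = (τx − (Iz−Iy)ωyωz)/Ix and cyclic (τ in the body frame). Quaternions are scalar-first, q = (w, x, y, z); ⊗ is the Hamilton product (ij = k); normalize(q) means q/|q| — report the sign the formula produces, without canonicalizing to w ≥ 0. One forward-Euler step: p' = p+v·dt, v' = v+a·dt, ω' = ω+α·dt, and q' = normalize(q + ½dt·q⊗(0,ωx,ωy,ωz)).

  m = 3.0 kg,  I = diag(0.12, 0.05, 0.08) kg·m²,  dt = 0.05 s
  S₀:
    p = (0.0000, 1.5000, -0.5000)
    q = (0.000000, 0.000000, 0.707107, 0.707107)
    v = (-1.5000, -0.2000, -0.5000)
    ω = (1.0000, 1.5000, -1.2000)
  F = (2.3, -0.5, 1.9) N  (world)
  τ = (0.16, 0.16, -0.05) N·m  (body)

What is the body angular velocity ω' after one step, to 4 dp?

ω×(Iω) gyroscopic = (-0.0540, -0.0480, -0.1050)
(τ − ω×Iω)/I = (1.7833, 4.1600, 0.6875)
new body rate ω' = (1.0892, 1.7080, -1.1656)

ω' = (1.0892, 1.7080, -1.1656)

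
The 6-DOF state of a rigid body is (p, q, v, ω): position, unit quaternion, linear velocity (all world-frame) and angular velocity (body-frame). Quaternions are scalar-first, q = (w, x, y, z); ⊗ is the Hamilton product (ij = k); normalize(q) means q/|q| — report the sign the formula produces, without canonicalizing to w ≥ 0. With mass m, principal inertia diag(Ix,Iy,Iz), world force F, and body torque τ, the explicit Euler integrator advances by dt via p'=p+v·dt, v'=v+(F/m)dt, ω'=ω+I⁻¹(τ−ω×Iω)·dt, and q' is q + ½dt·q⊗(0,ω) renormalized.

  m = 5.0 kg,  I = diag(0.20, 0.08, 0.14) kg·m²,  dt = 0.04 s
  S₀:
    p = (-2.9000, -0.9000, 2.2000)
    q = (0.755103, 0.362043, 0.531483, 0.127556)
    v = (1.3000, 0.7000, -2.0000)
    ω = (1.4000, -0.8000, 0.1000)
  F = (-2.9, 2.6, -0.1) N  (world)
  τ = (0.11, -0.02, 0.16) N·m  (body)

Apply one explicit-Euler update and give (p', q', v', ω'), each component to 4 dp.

p' = (-2.8480, -0.8720, 2.1200)
q' = (0.7528, 0.3861, 0.5220, 0.1083)
v' = (1.2768, 0.7208, -2.0008)
ω' = (1.4230, -0.8142, 0.1073)

angular accel α = (0.5740, -0.3550, 0.1829)
ω + α·dt = (1.4230, -0.8142, 0.1073)
2q̇ = q⊗(0,ω) = (-0.0944294, 1.2123373, -0.4617083, -0.9582003)
q + ½dt·q⊗(0,ω), renormalized = (0.7528, 0.3861, 0.5220, 0.1083)
p + v·dt = (-2.8480, -0.8720, 2.1200)
v' = v + a·dt = (1.2768, 0.7208, -2.0008)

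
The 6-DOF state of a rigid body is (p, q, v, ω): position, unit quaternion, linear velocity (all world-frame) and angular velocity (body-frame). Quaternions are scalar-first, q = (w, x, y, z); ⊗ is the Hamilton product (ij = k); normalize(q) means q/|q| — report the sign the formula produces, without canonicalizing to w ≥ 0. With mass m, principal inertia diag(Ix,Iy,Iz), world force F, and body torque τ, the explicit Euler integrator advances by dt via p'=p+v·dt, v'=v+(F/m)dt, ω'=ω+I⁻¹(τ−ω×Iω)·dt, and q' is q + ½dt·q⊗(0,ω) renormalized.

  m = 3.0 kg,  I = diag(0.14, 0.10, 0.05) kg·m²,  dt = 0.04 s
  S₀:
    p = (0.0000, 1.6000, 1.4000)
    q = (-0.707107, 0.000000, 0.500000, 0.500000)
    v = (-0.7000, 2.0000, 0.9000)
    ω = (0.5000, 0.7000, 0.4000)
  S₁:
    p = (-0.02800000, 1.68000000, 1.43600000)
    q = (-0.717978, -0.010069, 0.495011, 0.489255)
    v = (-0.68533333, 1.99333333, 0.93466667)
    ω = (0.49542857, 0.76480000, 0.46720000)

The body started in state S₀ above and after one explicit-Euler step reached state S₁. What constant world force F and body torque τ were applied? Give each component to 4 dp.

F = (1.1000, -0.5000, 2.6000)
τ = (-0.0300, 0.1800, 0.0700)

Δω = ω₁−ω₀ = (-0.00457143, 0.06480000, 0.06720000)
I·α + gyro = (-0.0300, 0.1800, 0.0700)
v₁ − v₀ = (0.01466667, -0.00666667, 0.03466667)
m·(v₁−v₀)/dt = (1.1000, -0.5000, 2.6000)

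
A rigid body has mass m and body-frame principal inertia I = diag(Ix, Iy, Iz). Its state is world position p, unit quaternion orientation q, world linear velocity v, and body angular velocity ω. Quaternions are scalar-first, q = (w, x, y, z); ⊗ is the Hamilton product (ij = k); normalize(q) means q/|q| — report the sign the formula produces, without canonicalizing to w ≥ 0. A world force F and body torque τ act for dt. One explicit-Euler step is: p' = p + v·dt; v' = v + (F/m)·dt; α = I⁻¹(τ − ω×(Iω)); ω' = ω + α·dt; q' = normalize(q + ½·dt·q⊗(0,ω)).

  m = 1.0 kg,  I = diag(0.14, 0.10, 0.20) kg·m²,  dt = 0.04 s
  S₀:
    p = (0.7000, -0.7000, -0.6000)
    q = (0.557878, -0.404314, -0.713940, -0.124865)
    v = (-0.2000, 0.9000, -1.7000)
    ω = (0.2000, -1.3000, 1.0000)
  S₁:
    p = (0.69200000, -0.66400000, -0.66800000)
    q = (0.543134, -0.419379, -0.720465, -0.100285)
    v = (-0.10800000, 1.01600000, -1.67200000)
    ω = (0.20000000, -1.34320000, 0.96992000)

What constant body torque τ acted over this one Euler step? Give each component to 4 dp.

Δω = ω₁−ω₀ = (0.00000000, -0.04320000, -0.03008000)
ω₀×(Iω₀) = (-0.1300, -0.0120, 0.0104)
applied torque τ = (-0.1300, -0.1200, -0.1400)

τ = (-0.1300, -0.1200, -0.1400)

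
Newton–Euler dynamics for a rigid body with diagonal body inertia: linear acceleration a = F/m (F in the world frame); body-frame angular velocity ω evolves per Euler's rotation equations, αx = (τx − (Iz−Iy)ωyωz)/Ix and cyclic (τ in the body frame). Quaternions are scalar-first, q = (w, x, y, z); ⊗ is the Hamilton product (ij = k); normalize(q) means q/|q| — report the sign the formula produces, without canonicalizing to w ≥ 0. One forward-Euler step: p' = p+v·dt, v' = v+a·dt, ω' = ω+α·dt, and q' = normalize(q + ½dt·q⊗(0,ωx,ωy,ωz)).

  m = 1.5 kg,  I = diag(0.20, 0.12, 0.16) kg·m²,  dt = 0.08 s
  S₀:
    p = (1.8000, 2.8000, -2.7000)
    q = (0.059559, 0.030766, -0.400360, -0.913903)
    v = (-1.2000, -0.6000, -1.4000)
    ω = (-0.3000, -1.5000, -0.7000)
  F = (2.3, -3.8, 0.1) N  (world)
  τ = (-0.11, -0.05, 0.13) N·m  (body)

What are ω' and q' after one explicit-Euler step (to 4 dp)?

ω' = (-0.3608, -1.5389, -0.6170)
q' = (0.0103, -0.0135, -0.3912, -0.9201)

precession coupling ω×(Iω) = (0.0420, 0.0084, -0.0360)
(τ − ω×Iω)/I = (-0.7600, -0.4867, 1.0375)
ω + α·dt = (-0.3608, -1.5389, -0.6170)
2q̇ = q⊗(0,ω) = (-1.2310423, -1.1084702, 0.2063686, -0.2079483)
q + ½dt·q⊗(0,ω), renormalized = (0.0103, -0.0135, -0.3912, -0.9201)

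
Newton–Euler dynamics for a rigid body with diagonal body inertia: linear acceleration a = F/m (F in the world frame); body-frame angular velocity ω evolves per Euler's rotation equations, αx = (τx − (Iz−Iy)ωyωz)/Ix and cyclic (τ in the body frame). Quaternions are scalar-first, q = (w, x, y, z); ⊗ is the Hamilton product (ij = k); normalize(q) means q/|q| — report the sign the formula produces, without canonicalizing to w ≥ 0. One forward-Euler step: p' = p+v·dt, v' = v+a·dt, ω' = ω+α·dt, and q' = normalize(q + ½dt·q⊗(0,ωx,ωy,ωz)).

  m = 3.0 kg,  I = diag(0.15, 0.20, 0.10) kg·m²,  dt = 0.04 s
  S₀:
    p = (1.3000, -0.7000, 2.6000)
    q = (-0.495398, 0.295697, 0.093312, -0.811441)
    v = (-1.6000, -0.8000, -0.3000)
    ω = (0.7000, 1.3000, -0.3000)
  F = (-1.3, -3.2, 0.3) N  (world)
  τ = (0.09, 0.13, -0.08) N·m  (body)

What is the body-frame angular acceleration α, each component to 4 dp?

α = (0.3400, 0.7025, -1.2550)

gyro term ω×Iω = (0.0390, -0.0105, 0.0455)
(τ − ω×Iω)/I = (0.3400, 0.7025, -1.2550)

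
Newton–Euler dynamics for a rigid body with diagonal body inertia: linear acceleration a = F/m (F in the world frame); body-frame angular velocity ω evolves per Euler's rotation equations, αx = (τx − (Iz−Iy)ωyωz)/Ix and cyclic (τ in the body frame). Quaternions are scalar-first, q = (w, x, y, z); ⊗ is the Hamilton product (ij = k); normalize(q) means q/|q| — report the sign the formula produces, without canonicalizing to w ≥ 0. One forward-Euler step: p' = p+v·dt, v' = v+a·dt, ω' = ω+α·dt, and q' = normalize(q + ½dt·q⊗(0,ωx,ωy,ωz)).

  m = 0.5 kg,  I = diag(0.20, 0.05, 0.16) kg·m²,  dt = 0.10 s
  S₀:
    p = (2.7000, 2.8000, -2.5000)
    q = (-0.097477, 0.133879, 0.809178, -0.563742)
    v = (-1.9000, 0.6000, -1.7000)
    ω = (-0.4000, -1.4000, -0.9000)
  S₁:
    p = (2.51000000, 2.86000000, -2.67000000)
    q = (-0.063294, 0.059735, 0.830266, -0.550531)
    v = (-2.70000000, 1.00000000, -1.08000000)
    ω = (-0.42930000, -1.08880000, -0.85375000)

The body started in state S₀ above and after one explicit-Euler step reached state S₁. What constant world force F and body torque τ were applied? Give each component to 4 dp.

F = (-4.0000, 2.0000, 3.1000)
τ = (0.0800, 0.1700, -0.0100)

Δv = v₁−v₀ = (-0.80000000, 0.40000000, 0.62000000)
m·(v₁−v₀)/dt = (-4.0000, 2.0000, 3.1000)
Δω = ω₁−ω₀ = (-0.02930000, 0.31120000, 0.04625000)
gyro term ω₀×Iω₀ = (0.1386, 0.0144, -0.0840)
I·α + gyro = (0.0800, 0.1700, -0.0100)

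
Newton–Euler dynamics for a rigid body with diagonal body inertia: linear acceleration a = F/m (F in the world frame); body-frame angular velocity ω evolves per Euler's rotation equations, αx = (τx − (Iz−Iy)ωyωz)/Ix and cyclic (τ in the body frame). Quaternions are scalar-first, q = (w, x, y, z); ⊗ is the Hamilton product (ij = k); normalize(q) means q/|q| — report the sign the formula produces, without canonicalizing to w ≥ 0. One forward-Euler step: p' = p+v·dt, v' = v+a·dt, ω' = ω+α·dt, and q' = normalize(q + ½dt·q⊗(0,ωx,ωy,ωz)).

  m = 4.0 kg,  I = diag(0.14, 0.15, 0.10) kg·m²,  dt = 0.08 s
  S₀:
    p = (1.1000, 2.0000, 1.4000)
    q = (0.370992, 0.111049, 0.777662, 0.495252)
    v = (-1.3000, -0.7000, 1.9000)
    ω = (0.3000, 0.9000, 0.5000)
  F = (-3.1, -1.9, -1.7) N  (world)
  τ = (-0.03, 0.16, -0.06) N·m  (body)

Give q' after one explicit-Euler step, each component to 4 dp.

Hamilton product q⊗(0,ω) = (-0.9808365, 0.0544018, 0.4269439, 0.0521415)
q + ½dt·q⊗(0,ω), renormalized = (0.3315, 0.1131, 0.7940, 0.4969)

q' = (0.3315, 0.1131, 0.7940, 0.4969)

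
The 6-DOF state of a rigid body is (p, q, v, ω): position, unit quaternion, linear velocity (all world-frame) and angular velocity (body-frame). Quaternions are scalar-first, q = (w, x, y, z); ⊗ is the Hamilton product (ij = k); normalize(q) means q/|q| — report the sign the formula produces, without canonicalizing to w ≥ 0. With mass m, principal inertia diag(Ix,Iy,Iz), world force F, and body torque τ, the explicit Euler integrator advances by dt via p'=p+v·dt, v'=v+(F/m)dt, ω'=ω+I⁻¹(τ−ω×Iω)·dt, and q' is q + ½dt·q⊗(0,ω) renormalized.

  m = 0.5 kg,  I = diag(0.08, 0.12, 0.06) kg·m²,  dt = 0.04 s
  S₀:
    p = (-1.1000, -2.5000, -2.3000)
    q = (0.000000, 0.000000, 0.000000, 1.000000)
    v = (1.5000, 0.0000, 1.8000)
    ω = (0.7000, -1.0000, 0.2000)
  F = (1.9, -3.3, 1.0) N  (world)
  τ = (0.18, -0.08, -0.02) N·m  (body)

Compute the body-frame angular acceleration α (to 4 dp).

precession coupling ω×(Iω) = (0.0120, 0.0028, -0.0280)
α = I⁻¹(τ − ω×Iω) = (2.1000, -0.6900, 0.1333)

α = (2.1000, -0.6900, 0.1333)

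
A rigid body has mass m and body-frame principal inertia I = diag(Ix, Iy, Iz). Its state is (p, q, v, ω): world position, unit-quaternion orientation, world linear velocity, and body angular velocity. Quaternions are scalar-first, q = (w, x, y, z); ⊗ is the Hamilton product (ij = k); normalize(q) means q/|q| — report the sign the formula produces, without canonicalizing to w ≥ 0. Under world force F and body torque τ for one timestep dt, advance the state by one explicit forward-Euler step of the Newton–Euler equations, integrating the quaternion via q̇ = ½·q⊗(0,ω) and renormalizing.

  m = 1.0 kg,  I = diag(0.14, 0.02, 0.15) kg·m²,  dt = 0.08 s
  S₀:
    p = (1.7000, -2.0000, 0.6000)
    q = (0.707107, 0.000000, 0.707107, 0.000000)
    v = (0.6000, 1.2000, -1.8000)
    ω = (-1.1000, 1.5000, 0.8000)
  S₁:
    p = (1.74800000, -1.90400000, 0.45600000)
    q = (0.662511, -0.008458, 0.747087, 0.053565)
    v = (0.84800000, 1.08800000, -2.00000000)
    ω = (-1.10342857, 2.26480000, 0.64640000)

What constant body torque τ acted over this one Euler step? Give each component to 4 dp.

Δω = ω₁−ω₀ = (-0.00342857, 0.76480000, -0.15360000)
applied torque τ = (0.1500, 0.2000, -0.0900)

τ = (0.1500, 0.2000, -0.0900)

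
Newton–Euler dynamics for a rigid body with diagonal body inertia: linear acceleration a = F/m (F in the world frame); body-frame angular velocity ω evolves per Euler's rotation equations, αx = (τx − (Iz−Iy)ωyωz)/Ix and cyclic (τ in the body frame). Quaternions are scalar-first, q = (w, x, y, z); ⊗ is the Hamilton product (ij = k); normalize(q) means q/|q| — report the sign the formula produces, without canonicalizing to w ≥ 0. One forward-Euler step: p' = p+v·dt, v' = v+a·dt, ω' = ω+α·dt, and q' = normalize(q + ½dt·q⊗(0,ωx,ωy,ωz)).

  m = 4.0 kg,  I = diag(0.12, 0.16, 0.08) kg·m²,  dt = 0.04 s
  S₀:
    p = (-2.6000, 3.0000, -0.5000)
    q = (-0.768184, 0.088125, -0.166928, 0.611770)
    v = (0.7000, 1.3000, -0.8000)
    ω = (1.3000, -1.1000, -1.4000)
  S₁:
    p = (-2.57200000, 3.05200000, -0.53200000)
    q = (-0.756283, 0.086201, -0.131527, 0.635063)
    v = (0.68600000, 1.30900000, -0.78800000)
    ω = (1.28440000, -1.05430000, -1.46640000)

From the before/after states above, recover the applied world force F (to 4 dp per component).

Δv = v₁−v₀ = (-0.01400000, 0.00900000, 0.01200000)
m·(v₁−v₀)/dt = (-1.4000, 0.9000, 1.2000)

F = (-1.4000, 0.9000, 1.2000)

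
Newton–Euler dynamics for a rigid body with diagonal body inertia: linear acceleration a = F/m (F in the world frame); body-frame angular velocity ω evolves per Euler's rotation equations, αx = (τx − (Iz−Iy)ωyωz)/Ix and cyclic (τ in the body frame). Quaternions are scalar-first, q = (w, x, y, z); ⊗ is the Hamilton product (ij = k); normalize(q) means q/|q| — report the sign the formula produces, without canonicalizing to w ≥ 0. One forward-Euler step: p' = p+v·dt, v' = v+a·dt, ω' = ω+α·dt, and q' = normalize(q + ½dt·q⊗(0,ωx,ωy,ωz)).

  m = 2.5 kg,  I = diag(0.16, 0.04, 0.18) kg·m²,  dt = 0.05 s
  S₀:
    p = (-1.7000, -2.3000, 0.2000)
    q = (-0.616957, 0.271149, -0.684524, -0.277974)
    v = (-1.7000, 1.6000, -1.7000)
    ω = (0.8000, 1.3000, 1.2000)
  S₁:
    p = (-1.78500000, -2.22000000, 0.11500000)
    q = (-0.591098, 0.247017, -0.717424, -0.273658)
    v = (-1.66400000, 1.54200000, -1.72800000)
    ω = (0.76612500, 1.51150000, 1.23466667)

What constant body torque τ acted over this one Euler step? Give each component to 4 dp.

τ = (0.1100, 0.1500, 0.0000)

Δω = ω₁−ω₀ = (-0.03387500, 0.21150000, 0.03466667)
precession coupling = (0.2184, -0.0192, -0.1248)
I·α + gyro = (0.1100, 0.1500, 0.0000)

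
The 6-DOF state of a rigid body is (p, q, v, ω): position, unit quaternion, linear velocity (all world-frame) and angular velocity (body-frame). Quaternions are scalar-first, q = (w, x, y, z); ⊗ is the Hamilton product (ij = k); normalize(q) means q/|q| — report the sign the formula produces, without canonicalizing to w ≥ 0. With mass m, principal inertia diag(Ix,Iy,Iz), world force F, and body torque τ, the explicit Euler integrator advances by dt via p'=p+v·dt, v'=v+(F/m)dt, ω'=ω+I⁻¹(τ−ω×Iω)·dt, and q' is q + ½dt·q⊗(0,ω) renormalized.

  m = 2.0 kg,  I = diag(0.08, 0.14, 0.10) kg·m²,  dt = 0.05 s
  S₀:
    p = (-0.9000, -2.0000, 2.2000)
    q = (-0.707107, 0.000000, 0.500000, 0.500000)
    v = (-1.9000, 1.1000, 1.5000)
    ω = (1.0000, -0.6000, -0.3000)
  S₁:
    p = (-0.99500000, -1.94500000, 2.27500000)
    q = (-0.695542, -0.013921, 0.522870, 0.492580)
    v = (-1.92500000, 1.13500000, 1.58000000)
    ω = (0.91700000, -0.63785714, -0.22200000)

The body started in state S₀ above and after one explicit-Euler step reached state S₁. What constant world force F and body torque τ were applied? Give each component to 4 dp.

F = (-1.0000, 1.4000, 3.2000)
τ = (-0.1400, -0.1000, 0.1200)

Δv = v₁−v₀ = (-0.02500000, 0.03500000, 0.08000000)
F = m·Δv/dt = (-1.0000, 1.4000, 3.2000)
ω₁ − ω₀ = (-0.08300000, -0.03785714, 0.07800000)
ω₀×(Iω₀) = (-0.0072, 0.0060, -0.0360)
I·α + gyro = (-0.1400, -0.1000, 0.1200)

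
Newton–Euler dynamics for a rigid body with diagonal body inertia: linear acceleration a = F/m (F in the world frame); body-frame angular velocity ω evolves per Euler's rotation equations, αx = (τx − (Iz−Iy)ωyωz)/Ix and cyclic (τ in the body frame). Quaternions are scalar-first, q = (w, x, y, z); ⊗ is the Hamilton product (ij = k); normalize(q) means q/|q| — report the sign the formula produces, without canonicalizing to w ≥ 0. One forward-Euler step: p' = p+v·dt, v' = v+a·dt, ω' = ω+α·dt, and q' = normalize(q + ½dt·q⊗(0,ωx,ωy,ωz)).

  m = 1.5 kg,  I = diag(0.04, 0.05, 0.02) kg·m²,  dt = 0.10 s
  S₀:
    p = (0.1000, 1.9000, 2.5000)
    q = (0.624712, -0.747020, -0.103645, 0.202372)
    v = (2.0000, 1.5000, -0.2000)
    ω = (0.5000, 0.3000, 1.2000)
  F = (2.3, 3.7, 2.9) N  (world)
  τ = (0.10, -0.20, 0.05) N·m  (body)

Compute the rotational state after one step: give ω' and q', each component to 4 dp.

precession coupling ω×(Iω) = (-0.0108, 0.0120, 0.0015)
(τ − ω×Iω)/I = (2.7700, -4.2400, 2.4250)
ω + α·dt = (0.7770, -0.1240, 1.4425)
2q̇ = q⊗(0,ω) = (0.1617571, 0.1272704, 1.1850236, 0.5773709)
q' = normalize(q + ½dt·q⊗(0,ω)) = (0.6314, -0.7390, -0.0443, 0.2307)

ω' = (0.7770, -0.1240, 1.4425)
q' = (0.6314, -0.7390, -0.0443, 0.2307)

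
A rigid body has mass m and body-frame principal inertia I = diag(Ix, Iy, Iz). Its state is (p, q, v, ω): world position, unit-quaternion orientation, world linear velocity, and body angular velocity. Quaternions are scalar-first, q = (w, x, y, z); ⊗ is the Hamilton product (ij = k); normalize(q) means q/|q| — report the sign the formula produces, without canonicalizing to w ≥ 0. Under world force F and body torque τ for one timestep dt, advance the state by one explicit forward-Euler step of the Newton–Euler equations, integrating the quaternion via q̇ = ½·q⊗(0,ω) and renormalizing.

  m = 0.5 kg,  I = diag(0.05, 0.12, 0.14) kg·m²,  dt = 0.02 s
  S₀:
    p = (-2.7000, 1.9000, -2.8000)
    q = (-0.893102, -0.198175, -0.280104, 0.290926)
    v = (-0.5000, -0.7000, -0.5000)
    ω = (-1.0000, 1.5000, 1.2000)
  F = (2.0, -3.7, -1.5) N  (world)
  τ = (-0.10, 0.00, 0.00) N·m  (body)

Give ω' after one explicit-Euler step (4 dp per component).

ω' = (-1.0544, 1.4820, 1.2150)

α = I⁻¹(τ − ω×Iω) = (-2.7200, -0.9000, 0.7500)
ω + α·dt = (-1.0544, 1.4820, 1.2150)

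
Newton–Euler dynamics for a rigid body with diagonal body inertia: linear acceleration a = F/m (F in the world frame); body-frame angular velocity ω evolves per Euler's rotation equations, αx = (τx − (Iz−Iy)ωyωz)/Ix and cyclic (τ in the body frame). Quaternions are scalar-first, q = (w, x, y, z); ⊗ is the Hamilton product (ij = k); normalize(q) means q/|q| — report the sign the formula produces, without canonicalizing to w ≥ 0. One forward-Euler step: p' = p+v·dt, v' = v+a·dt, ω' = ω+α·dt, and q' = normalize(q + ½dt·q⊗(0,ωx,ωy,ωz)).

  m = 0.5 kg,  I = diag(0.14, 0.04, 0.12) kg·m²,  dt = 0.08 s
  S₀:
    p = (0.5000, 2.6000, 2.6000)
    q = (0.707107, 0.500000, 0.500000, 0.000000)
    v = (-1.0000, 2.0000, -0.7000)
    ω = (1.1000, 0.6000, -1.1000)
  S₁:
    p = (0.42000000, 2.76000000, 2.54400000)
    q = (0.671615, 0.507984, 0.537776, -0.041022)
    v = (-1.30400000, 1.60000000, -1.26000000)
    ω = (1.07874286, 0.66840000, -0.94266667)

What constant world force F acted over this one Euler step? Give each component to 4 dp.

F = (-1.9000, -2.5000, -3.5000)

Δv = v₁−v₀ = (-0.30400000, -0.40000000, -0.56000000)
m·(v₁−v₀)/dt = (-1.9000, -2.5000, -3.5000)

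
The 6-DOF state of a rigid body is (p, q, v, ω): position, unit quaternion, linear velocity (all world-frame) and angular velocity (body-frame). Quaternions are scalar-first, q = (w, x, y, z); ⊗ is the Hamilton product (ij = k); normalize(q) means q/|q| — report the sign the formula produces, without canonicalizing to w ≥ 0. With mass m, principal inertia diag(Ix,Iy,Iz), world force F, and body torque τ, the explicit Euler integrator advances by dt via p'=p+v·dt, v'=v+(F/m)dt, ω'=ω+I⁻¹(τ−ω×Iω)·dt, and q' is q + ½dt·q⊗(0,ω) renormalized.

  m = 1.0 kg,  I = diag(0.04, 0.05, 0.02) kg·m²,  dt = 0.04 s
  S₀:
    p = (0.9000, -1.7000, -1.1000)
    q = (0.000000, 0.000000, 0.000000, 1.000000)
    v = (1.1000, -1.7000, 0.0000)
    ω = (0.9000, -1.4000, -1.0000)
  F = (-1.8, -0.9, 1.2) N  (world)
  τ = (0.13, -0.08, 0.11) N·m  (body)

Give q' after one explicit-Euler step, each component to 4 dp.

Hamilton product q⊗(0,ω) = (1.0000000, 1.4000000, 0.9000000, 0.0000000)
q + ½dt·q⊗(0,ω), renormalized = (0.0200, 0.0280, 0.0180, 0.9992)

q' = (0.0200, 0.0280, 0.0180, 0.9992)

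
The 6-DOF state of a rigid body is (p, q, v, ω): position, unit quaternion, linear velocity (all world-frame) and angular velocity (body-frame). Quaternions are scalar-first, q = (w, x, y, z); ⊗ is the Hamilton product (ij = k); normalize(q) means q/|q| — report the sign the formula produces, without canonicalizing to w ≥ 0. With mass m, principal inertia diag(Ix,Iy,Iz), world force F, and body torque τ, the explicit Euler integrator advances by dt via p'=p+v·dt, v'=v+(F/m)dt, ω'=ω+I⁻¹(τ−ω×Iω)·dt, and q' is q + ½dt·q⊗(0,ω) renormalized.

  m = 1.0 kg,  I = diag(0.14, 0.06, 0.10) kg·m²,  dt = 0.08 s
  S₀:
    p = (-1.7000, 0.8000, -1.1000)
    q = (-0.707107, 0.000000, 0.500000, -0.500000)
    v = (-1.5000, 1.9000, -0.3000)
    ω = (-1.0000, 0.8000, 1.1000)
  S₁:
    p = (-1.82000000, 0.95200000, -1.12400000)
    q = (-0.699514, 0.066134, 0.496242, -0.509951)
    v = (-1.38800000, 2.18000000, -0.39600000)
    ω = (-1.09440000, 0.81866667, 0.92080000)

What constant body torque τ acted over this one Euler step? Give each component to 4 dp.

τ = (-0.1300, -0.0300, -0.1600)

ω₁ − ω₀ = (-0.09440000, 0.01866667, -0.17920000)
I·α + gyro = (-0.1300, -0.0300, -0.1600)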